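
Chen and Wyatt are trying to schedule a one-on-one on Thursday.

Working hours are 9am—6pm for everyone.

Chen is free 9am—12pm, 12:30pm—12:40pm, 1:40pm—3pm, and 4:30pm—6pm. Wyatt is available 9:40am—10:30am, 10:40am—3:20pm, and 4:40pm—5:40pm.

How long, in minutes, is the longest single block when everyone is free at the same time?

Chen ∩ Wyatt: 09:40–10:30, 10:40–12:00, 12:30–12:40, 13:40–15:00, 16:40–17:40.
Common window lengths: 50, 80, 10, 80, 60 min; longest is 80.

80 minutes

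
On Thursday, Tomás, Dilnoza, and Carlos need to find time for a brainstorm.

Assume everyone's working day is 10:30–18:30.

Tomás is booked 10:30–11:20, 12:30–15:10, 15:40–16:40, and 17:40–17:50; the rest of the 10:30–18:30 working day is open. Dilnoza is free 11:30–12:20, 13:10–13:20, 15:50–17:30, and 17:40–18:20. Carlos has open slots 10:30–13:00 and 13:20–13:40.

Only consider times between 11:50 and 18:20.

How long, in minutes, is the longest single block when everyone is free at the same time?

30 minutes

Tomás free within 10:30–18:30: 11:20–12:30, 15:10–15:40, 16:40–17:40, 17:50–18:30.
Tomás ∩ Dilnoza: 11:30–12:20, 16:40–17:30, 17:50–18:20.
Tomás ∩ Dilnoza ∩ Carlos: 11:30–12:20.
Restricted to 11:50–18:20: 11:50–12:20.
Single common window of 30 minutes.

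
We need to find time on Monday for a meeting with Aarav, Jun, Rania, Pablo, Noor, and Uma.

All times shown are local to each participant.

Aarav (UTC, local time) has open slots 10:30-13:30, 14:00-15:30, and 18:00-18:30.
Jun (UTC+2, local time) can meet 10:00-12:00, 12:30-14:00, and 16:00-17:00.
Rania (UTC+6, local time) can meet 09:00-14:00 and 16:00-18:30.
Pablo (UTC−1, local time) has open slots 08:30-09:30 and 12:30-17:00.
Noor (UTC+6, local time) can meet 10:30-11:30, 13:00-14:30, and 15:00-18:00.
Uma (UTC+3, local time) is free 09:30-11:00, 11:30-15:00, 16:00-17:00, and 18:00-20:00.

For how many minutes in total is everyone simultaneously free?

0 minutes

Aarav → UTC: 10:30–13:30, 14:00–15:30, 18:00–18:30.
Jun → UTC: 08:00–10:00, 10:30–12:00, 14:00–15:00.
Rania → UTC: 03:00–08:00, 10:00–12:30.
Pablo → UTC: 09:30–10:30, 13:30–18:00.
Noor → UTC: 04:30–05:30, 07:00–08:30, 09:00–12:00.
Uma → UTC: 06:30–08:00, 08:30–12:00, 13:00–14:00, 15:00–17:00.
Aarav ∩ Jun: 10:30–12:00, 14:00–15:00.
Aarav ∩ Jun ∩ Rania: 10:30–12:00.
Aarav ∩ Jun ∩ Rania ∩ Pablo: (none).
Aarav ∩ Jun ∩ Rania ∩ Pablo ∩ Noor: (none).
Aarav ∩ Jun ∩ Rania ∩ Pablo ∩ Noor ∩ Uma: (none).
Total common minutes: 0.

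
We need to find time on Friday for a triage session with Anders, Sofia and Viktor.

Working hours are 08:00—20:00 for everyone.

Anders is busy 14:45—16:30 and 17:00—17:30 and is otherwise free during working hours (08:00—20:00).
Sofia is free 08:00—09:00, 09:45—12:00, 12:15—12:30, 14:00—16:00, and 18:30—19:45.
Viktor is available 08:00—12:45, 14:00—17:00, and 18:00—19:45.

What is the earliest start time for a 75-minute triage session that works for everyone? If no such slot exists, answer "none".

Anders free within 08:00–20:00: 08:00–14:45, 16:30–17:00, 17:30–20:00.
Anders ∩ Sofia: 08:00–09:00, 09:45–12:00, 12:15–12:30, 14:00–14:45, 18:30–19:45.
Anders ∩ Sofia ∩ Viktor: 08:00–09:00, 09:45–12:00, 12:15–12:30, 14:00–14:45, 18:30–19:45.
Windows ≥ 75 min: 09:45–12:00, 18:30–19:45.
Earliest such window starts at 09:45.

09:45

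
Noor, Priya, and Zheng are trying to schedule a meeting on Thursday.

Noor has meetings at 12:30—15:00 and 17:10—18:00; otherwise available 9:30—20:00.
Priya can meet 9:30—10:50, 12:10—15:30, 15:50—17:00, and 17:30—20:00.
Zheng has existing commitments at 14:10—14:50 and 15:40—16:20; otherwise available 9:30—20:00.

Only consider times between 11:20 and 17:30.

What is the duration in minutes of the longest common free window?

Noor free within 09:30–20:00: 09:30–12:30, 15:00–17:10, 18:00–20:00.
Zheng free within 09:30–20:00: 09:30–14:10, 14:50–15:40, 16:20–20:00.
Noor ∩ Priya: 09:30–10:50, 12:10–12:30, 15:00–15:30, 15:50–17:00, 18:00–20:00.
Noor ∩ Priya ∩ Zheng: 09:30–10:50, 12:10–12:30, 15:00–15:30, 16:20–17:00, 18:00–20:00.
Restricted to 11:20–17:30: 12:10–12:30, 15:00–15:30, 16:20–17:00.
Common window lengths: 20, 30, 40 min; longest is 40.

40 minutes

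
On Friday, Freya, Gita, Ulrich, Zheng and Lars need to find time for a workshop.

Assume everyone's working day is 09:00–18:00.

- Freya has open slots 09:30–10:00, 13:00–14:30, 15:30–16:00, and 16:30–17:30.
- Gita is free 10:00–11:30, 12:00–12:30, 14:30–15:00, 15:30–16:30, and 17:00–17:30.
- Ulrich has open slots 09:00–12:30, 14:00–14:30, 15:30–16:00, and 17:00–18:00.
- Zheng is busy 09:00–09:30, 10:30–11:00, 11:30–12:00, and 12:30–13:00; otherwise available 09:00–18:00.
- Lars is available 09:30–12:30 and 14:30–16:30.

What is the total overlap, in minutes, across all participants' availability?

30 minutes

Zheng free within 09:00–18:00: 09:30–10:30, 11:00–11:30, 12:00–12:30, 13:00–18:00.
Freya ∩ Gita: 15:30–16:00, 17:00–17:30.
Freya ∩ Gita ∩ Ulrich: 15:30–16:00, 17:00–17:30.
Freya ∩ Gita ∩ Ulrich ∩ Zheng: 15:30–16:00, 17:00–17:30.
Freya ∩ Gita ∩ Ulrich ∩ Zheng ∩ Lars: 15:30–16:00.
Total common minutes: 30.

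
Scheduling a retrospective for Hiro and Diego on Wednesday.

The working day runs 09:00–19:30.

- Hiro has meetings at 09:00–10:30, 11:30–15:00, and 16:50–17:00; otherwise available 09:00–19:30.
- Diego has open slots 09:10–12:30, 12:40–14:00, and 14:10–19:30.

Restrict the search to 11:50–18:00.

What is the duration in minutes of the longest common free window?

110 minutes

Hiro free within 09:00–19:30: 10:30–11:30, 15:00–16:50, 17:00–19:30.
Hiro ∩ Diego: 10:30–11:30, 15:00–16:50, 17:00–19:30.
Restricted to 11:50–18:00: 15:00–16:50, 17:00–18:00.
Common window lengths: 110, 60 min; longest is 110.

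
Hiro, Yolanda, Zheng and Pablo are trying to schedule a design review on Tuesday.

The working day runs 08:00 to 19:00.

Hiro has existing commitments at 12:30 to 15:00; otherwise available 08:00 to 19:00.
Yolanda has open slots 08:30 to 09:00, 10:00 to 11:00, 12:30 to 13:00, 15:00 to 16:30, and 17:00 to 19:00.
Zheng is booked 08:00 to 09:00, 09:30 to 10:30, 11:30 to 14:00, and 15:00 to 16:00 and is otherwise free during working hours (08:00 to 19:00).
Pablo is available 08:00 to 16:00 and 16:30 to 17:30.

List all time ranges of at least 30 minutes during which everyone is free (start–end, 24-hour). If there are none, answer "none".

10:30–11:00, 17:00–17:30

Hiro free within 08:00–19:00: 08:00–12:30, 15:00–19:00.
Zheng free within 08:00–19:00: 09:00–09:30, 10:30–11:30, 14:00–15:00, 16:00–19:00.
Hiro ∩ Yolanda: 08:30–09:00, 10:00–11:00, 15:00–16:30, 17:00–19:00.
Hiro ∩ Yolanda ∩ Zheng: 10:30–11:00, 16:00–16:30, 17:00–19:00.
Hiro ∩ Yolanda ∩ Zheng ∩ Pablo: 10:30–11:00, 17:00–17:30.
Windows ≥ 30 min: 10:30–11:00, 17:00–17:30.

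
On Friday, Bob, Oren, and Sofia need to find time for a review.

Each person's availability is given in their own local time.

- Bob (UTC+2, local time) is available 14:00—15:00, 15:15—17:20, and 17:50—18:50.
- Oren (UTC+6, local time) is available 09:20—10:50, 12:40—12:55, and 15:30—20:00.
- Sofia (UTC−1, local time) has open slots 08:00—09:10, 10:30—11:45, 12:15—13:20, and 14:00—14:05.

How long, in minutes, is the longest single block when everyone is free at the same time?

Bob → UTC: 12:00–13:00, 13:15–15:20, 15:50–16:50.
Oren → UTC: 03:20–04:50, 06:40–06:55, 09:30–14:00.
Sofia → UTC: 09:00–10:10, 11:30–12:45, 13:15–14:20, 15:00–15:05.
Bob ∩ Oren: 12:00–13:00, 13:15–14:00.
Bob ∩ Oren ∩ Sofia: 12:00–12:45, 13:15–14:00.
Common window lengths: 45, 45 min; longest is 45.

45 minutes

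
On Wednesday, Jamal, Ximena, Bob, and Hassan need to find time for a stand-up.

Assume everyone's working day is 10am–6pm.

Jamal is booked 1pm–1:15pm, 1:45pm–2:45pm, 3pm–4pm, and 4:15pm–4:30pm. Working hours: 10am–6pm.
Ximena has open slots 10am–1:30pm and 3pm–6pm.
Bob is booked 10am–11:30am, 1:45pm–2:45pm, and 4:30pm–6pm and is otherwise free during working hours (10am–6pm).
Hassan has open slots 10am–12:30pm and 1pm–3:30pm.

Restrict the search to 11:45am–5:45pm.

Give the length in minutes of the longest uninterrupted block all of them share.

Jamal free within 10:00–18:00: 10:00–13:00, 13:15–13:45, 14:45–15:00, 16:00–16:15, 16:30–18:00.
Bob free within 10:00–18:00: 11:30–13:45, 14:45–16:30.
Jamal ∩ Ximena: 10:00–13:00, 13:15–13:30, 16:00–16:15, 16:30–18:00.
Jamal ∩ Ximena ∩ Bob: 11:30–13:00, 13:15–13:30, 16:00–16:15.
Jamal ∩ Ximena ∩ Bob ∩ Hassan: 11:30–12:30, 13:15–13:30.
Restricted to 11:45–17:45: 11:45–12:30, 13:15–13:30.
Common window lengths: 45, 15 min; longest is 45.

45 minutes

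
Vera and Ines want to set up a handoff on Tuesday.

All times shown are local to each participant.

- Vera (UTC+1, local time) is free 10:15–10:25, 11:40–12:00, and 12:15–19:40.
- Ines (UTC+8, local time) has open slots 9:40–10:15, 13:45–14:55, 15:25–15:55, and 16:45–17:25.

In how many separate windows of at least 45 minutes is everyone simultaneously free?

Vera → UTC: 09:15–09:25, 10:40–11:00, 11:15–18:40.
Ines → UTC: 01:40–02:15, 05:45–06:55, 07:25–07:55, 08:45–09:25.
Vera ∩ Ines: 09:15–09:25.
Windows ≥ 45 min: (none).
That's 0 windows.

0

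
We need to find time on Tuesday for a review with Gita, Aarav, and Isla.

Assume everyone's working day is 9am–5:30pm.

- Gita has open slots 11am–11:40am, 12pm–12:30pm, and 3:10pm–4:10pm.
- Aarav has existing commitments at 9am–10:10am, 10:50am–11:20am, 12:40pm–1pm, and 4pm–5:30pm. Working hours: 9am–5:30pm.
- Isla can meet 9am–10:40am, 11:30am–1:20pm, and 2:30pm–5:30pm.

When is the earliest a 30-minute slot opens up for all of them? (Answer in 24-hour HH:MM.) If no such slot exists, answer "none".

Aarav free within 09:00–17:30: 10:10–10:50, 11:20–12:40, 13:00–16:00.
Gita ∩ Aarav: 11:20–11:40, 12:00–12:30, 15:10–16:00.
Gita ∩ Aarav ∩ Isla: 11:30–11:40, 12:00–12:30, 15:10–16:00.
Windows ≥ 30 min: 12:00–12:30, 15:10–16:00.
Earliest such window starts at 12:00.

12:00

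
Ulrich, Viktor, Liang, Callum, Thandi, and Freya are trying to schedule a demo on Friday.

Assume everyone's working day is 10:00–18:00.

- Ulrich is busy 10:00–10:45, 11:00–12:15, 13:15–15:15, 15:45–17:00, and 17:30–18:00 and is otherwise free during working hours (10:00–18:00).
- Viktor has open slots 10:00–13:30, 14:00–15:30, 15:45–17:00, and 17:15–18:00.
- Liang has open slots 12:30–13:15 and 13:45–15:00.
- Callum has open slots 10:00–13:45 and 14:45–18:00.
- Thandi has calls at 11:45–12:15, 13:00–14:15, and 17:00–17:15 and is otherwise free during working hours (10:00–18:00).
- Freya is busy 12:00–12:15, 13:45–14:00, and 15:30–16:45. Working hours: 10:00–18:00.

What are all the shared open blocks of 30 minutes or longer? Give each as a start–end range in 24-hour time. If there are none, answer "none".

Ulrich free within 10:00–18:00: 10:45–11:00, 12:15–13:15, 15:15–15:45, 17:00–17:30.
Thandi free within 10:00–18:00: 10:00–11:45, 12:15–13:00, 14:15–17:00, 17:15–18:00.
Freya free within 10:00–18:00: 10:00–12:00, 12:15–13:45, 14:00–15:30, 16:45–18:00.
Ulrich ∩ Viktor: 10:45–11:00, 12:15–13:15, 15:15–15:30, 17:15–17:30.
Ulrich ∩ Viktor ∩ Liang: 12:30–13:15.
Ulrich ∩ Viktor ∩ Liang ∩ Callum: 12:30–13:15.
Ulrich ∩ Viktor ∩ Liang ∩ Callum ∩ Thandi: 12:30–13:00.
Ulrich ∩ Viktor ∩ Liang ∩ Callum ∩ Thandi ∩ Freya: 12:30–13:00.
Windows ≥ 30 min: 12:30–13:00.

12:30–13:00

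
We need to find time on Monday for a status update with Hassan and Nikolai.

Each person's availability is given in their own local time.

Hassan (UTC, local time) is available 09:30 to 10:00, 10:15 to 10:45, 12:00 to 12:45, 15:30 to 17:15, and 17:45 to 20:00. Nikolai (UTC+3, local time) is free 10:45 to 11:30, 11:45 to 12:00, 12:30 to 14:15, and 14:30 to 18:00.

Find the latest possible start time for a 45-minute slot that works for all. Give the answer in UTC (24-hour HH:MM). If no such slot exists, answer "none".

12:00

Hassan → UTC: 09:30–10:00, 10:15–10:45, 12:00–12:45, 15:30–17:15, 17:45–20:00.
Nikolai → UTC: 07:45–08:30, 08:45–09:00, 09:30–11:15, 11:30–15:00.
Hassan ∩ Nikolai: 09:30–10:00, 10:15–10:45, 12:00–12:45.
Windows ≥ 45 min: 12:00–12:45.
Latest start in the last window 12:00–12:45 is 12:45 − 45 min = 12:00.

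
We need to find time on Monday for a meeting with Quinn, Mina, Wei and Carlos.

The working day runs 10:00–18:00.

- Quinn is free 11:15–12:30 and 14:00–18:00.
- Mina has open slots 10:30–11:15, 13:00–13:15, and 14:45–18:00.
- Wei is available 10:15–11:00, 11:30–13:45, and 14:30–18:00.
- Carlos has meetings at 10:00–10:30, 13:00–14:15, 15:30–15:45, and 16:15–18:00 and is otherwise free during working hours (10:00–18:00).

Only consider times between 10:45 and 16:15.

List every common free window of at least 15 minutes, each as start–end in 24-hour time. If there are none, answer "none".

14:45–15:30, 15:45–16:15

Carlos free within 10:00–18:00: 10:30–13:00, 14:15–15:30, 15:45–16:15.
Quinn ∩ Mina: 14:45–18:00.
Quinn ∩ Mina ∩ Wei: 14:45–18:00.
Quinn ∩ Mina ∩ Wei ∩ Carlos: 14:45–15:30, 15:45–16:15.
Restricted to 10:45–16:15: 14:45–15:30, 15:45–16:15.
Windows ≥ 15 min: 14:45–15:30, 15:45–16:15.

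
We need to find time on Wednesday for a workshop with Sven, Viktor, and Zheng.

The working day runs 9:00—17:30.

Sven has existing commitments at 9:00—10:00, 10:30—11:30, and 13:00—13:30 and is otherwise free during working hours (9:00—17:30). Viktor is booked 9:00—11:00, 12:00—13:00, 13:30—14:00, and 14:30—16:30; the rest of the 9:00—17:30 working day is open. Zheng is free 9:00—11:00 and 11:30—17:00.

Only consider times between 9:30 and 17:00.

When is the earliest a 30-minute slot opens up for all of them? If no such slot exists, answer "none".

11:30

Sven free within 09:00–17:30: 10:00–10:30, 11:30–13:00, 13:30–17:30.
Viktor free within 09:00–17:30: 11:00–12:00, 13:00–13:30, 14:00–14:30, 16:30–17:30.
Sven ∩ Viktor: 11:30–12:00, 14:00–14:30, 16:30–17:30.
Sven ∩ Viktor ∩ Zheng: 11:30–12:00, 14:00–14:30, 16:30–17:00.
Restricted to 09:30–17:00: 11:30–12:00, 14:00–14:30, 16:30–17:00.
Windows ≥ 30 min: 11:30–12:00, 14:00–14:30, 16:30–17:00.
Earliest such window starts at 11:30.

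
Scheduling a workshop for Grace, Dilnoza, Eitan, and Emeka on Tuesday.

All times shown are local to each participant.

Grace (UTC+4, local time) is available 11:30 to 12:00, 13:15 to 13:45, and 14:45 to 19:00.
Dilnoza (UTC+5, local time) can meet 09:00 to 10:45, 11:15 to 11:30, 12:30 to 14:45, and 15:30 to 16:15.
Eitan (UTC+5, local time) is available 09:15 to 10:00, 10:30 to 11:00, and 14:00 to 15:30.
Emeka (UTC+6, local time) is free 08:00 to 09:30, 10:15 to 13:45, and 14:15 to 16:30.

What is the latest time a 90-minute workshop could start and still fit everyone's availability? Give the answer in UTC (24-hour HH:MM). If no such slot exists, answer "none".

none

Grace → UTC: 07:30–08:00, 09:15–09:45, 10:45–15:00.
Dilnoza → UTC: 04:00–05:45, 06:15–06:30, 07:30–09:45, 10:30–11:15.
Eitan → UTC: 04:15–05:00, 05:30–06:00, 09:00–10:30.
Emeka → UTC: 02:00–03:30, 04:15–07:45, 08:15–10:30.
Grace ∩ Dilnoza: 07:30–08:00, 09:15–09:45, 10:45–11:15.
Grace ∩ Dilnoza ∩ Eitan: 09:15–09:45.
Grace ∩ Dilnoza ∩ Eitan ∩ Emeka: 09:15–09:45.
Windows ≥ 90 min: (none).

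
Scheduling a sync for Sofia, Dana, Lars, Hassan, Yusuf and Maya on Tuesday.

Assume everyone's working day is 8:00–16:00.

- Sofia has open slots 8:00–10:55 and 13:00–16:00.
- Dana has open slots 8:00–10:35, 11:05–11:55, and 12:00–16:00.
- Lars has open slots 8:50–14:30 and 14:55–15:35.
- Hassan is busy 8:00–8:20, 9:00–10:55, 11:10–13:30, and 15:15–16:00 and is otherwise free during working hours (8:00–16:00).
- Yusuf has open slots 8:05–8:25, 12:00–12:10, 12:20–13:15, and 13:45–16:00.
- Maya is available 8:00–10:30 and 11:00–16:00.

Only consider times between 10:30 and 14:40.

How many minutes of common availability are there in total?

45 minutes

Hassan free within 08:00–16:00: 08:20–09:00, 10:55–11:10, 13:30–15:15.
Sofia ∩ Dana: 08:00–10:35, 13:00–16:00.
Sofia ∩ Dana ∩ Lars: 08:50–10:35, 13:00–14:30, 14:55–15:35.
Sofia ∩ Dana ∩ Lars ∩ Hassan: 08:50–09:00, 13:30–14:30, 14:55–15:15.
Sofia ∩ Dana ∩ Lars ∩ Hassan ∩ Yusuf: 13:45–14:30, 14:55–15:15.
Sofia ∩ Dana ∩ Lars ∩ Hassan ∩ Yusuf ∩ Maya: 13:45–14:30, 14:55–15:15.
Restricted to 10:30–14:40: 13:45–14:30.
Total common minutes: 45.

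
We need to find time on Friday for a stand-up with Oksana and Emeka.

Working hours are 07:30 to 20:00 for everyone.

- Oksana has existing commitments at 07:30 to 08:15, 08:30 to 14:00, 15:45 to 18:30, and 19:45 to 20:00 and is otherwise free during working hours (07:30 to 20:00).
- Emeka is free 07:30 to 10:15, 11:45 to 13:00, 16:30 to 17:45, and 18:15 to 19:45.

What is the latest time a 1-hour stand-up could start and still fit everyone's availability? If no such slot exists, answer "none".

18:45

Oksana free within 07:30–20:00: 08:15–08:30, 14:00–15:45, 18:30–19:45.
Oksana ∩ Emeka: 08:15–08:30, 18:30–19:45.
Windows ≥ 60 min: 18:30–19:45.
Latest start in the last window 18:30–19:45 is 19:45 − 60 min = 18:45.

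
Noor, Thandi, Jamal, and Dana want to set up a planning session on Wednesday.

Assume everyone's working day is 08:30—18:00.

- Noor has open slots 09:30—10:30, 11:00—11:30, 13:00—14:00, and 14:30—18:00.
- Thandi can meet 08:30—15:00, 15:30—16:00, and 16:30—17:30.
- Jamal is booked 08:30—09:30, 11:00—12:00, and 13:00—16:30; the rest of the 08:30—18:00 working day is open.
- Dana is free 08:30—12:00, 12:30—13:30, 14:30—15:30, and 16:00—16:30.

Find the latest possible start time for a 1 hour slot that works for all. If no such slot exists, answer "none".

Jamal free within 08:30–18:00: 09:30–11:00, 12:00–13:00, 16:30–18:00.
Noor ∩ Thandi: 09:30–10:30, 11:00–11:30, 13:00–14:00, 14:30–15:00, 15:30–16:00, 16:30–17:30.
Noor ∩ Thandi ∩ Jamal: 09:30–10:30, 16:30–17:30.
Noor ∩ Thandi ∩ Jamal ∩ Dana: 09:30–10:30.
Windows ≥ 60 min: 09:30–10:30.
Latest start in the last window 09:30–10:30 is 10:30 − 60 min = 09:30.

09:30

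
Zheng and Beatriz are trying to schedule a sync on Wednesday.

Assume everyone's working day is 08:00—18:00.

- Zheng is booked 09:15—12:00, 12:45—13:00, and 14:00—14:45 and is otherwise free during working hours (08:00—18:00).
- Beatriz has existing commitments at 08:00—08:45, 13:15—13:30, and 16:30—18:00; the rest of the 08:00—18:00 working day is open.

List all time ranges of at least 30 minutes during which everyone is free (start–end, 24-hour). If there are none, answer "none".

08:45–09:15, 12:00–12:45, 13:30–14:00, 14:45–16:30

Zheng free within 08:00–18:00: 08:00–09:15, 12:00–12:45, 13:00–14:00, 14:45–18:00.
Beatriz free within 08:00–18:00: 08:45–13:15, 13:30–16:30.
Zheng ∩ Beatriz: 08:45–09:15, 12:00–12:45, 13:00–13:15, 13:30–14:00, 14:45–16:30.
Windows ≥ 30 min: 08:45–09:15, 12:00–12:45, 13:30–14:00, 14:45–16:30.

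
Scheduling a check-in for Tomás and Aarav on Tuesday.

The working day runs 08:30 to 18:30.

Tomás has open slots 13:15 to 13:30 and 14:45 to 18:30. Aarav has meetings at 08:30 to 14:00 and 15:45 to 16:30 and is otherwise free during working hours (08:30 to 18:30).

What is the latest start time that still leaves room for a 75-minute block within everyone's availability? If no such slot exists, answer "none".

17:15

Aarav free within 08:30–18:30: 14:00–15:45, 16:30–18:30.
Tomás ∩ Aarav: 14:45–15:45, 16:30–18:30.
Windows ≥ 75 min: 16:30–18:30.
Latest start in the last window 16:30–18:30 is 18:30 − 75 min = 17:15.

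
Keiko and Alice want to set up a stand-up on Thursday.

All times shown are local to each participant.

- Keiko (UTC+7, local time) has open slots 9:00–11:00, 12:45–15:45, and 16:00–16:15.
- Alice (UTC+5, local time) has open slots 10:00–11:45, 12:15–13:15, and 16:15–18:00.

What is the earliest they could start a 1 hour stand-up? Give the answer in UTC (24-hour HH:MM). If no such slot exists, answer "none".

05:45

Keiko → UTC: 02:00–04:00, 05:45–08:45, 09:00–09:15.
Alice → UTC: 05:00–06:45, 07:15–08:15, 11:15–13:00.
Keiko ∩ Alice: 05:45–06:45, 07:15–08:15.
Windows ≥ 60 min: 05:45–06:45, 07:15–08:15.
Earliest such window starts at 05:45.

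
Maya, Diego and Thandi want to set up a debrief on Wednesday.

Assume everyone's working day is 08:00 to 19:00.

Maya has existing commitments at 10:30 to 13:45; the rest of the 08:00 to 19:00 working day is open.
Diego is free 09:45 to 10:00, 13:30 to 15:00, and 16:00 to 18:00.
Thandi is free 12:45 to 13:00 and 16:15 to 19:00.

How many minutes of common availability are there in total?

105 minutes

Maya free within 08:00–19:00: 08:00–10:30, 13:45–19:00.
Maya ∩ Diego: 09:45–10:00, 13:45–15:00, 16:00–18:00.
Maya ∩ Diego ∩ Thandi: 16:15–18:00.
Total common minutes: 105.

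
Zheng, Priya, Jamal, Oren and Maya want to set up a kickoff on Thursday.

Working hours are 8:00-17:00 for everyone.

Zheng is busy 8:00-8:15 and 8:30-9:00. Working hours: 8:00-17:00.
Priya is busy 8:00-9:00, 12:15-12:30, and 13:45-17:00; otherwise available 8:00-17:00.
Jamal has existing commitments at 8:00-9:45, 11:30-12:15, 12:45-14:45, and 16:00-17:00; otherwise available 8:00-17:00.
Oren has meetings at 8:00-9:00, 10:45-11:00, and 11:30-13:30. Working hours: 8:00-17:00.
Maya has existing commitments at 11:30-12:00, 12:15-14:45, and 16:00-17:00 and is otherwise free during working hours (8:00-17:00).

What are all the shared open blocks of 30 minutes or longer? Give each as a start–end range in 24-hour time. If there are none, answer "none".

09:45–10:45, 11:00–11:30

Zheng free within 08:00–17:00: 08:15–08:30, 09:00–17:00.
Priya free within 08:00–17:00: 09:00–12:15, 12:30–13:45.
Jamal free within 08:00–17:00: 09:45–11:30, 12:15–12:45, 14:45–16:00.
Oren free within 08:00–17:00: 09:00–10:45, 11:00–11:30, 13:30–17:00.
Maya free within 08:00–17:00: 08:00–11:30, 12:00–12:15, 14:45–16:00.
Zheng ∩ Priya: 09:00–12:15, 12:30–13:45.
Zheng ∩ Priya ∩ Jamal: 09:45–11:30, 12:30–12:45.
Zheng ∩ Priya ∩ Jamal ∩ Oren: 09:45–10:45, 11:00–11:30.
Zheng ∩ Priya ∩ Jamal ∩ Oren ∩ Maya: 09:45–10:45, 11:00–11:30.
Windows ≥ 30 min: 09:45–10:45, 11:00–11:30.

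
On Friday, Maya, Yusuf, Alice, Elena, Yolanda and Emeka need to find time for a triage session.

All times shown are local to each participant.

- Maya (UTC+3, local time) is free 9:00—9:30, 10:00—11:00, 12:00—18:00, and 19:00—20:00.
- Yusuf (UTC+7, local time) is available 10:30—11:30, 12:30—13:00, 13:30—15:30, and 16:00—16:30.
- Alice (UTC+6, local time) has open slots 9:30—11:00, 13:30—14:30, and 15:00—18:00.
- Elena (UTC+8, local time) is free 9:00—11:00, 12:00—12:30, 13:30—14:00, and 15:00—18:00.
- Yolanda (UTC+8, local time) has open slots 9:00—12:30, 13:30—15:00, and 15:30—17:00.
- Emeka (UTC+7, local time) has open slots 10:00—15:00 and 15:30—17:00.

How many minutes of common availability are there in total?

Maya → UTC: 06:00–06:30, 07:00–08:00, 09:00–15:00, 16:00–17:00.
Yusuf → UTC: 03:30–04:30, 05:30–06:00, 06:30–08:30, 09:00–09:30.
Alice → UTC: 03:30–05:00, 07:30–08:30, 09:00–12:00.
Elena → UTC: 01:00–03:00, 04:00–04:30, 05:30–06:00, 07:00–10:00.
Yolanda → UTC: 01:00–04:30, 05:30–07:00, 07:30–09:00.
Emeka → UTC: 03:00–08:00, 08:30–10:00.
Maya ∩ Yusuf: 07:00–08:00, 09:00–09:30.
Maya ∩ Yusuf ∩ Alice: 07:30–08:00, 09:00–09:30.
Maya ∩ Yusuf ∩ Alice ∩ Elena: 07:30–08:00, 09:00–09:30.
Maya ∩ Yusuf ∩ Alice ∩ Elena ∩ Yolanda: 07:30–08:00.
Maya ∩ Yusuf ∩ Alice ∩ Elena ∩ Yolanda ∩ Emeka: 07:30–08:00.
Total common minutes: 30.

30 minutes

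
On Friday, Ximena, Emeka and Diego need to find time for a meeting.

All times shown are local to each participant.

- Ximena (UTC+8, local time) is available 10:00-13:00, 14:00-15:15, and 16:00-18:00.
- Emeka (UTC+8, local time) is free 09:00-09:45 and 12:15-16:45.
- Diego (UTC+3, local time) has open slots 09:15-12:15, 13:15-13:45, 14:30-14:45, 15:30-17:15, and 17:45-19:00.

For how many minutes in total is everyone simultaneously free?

105 minutes

Ximena → UTC: 02:00–05:00, 06:00–07:15, 08:00–10:00.
Emeka → UTC: 01:00–01:45, 04:15–08:45.
Diego → UTC: 06:15–09:15, 10:15–10:45, 11:30–11:45, 12:30–14:15, 14:45–16:00.
Ximena ∩ Emeka: 04:15–05:00, 06:00–07:15, 08:00–08:45.
Ximena ∩ Emeka ∩ Diego: 06:15–07:15, 08:00–08:45.
Total common minutes: 60 + 45 = 105.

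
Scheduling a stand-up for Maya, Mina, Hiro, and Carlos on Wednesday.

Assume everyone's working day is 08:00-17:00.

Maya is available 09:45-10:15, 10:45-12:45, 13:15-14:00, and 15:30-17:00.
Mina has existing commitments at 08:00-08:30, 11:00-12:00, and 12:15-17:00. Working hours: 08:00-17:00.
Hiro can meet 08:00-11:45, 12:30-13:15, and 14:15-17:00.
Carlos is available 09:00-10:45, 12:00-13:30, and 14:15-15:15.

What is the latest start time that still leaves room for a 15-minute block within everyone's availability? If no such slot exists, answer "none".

10:00

Mina free within 08:00–17:00: 08:30–11:00, 12:00–12:15.
Maya ∩ Mina: 09:45–10:15, 10:45–11:00, 12:00–12:15.
Maya ∩ Mina ∩ Hiro: 09:45–10:15, 10:45–11:00.
Maya ∩ Mina ∩ Hiro ∩ Carlos: 09:45–10:15.
Windows ≥ 15 min: 09:45–10:15.
Latest start in the last window 09:45–10:15 is 10:15 − 15 min = 10:00.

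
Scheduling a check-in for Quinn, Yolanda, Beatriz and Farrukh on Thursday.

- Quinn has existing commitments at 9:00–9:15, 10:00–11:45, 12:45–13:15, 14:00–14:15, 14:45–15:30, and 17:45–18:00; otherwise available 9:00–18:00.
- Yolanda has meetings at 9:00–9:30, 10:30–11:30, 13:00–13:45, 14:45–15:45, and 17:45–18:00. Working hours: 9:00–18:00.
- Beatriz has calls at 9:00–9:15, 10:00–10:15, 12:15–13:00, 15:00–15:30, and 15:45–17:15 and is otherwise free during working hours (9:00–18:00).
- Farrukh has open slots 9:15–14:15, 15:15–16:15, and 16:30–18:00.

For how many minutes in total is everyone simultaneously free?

105 minutes

Quinn free within 09:00–18:00: 09:15–10:00, 11:45–12:45, 13:15–14:00, 14:15–14:45, 15:30–17:45.
Yolanda free within 09:00–18:00: 09:30–10:30, 11:30–13:00, 13:45–14:45, 15:45–17:45.
Beatriz free within 09:00–18:00: 09:15–10:00, 10:15–12:15, 13:00–15:00, 15:30–15:45, 17:15–18:00.
Quinn ∩ Yolanda: 09:30–10:00, 11:45–12:45, 13:45–14:00, 14:15–14:45, 15:45–17:45.
Quinn ∩ Yolanda ∩ Beatriz: 09:30–10:00, 11:45–12:15, 13:45–14:00, 14:15–14:45, 17:15–17:45.
Quinn ∩ Yolanda ∩ Beatriz ∩ Farrukh: 09:30–10:00, 11:45–12:15, 13:45–14:00, 17:15–17:45.
Total common minutes: 30 + 30 + 15 + 30 = 105.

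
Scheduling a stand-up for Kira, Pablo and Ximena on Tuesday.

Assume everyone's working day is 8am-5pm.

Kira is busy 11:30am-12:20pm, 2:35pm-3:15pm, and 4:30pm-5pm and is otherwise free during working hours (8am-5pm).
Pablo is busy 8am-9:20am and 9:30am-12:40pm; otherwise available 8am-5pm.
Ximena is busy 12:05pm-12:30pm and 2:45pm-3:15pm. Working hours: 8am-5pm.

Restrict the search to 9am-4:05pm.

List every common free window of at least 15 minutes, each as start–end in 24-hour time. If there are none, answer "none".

12:40–14:35, 15:15–16:05

Kira free within 08:00–17:00: 08:00–11:30, 12:20–14:35, 15:15–16:30.
Pablo free within 08:00–17:00: 09:20–09:30, 12:40–17:00.
Ximena free within 08:00–17:00: 08:00–12:05, 12:30–14:45, 15:15–17:00.
Kira ∩ Pablo: 09:20–09:30, 12:40–14:35, 15:15–16:30.
Kira ∩ Pablo ∩ Ximena: 09:20–09:30, 12:40–14:35, 15:15–16:30.
Restricted to 09:00–16:05: 09:20–09:30, 12:40–14:35, 15:15–16:05.
Windows ≥ 15 min: 12:40–14:35, 15:15–16:05.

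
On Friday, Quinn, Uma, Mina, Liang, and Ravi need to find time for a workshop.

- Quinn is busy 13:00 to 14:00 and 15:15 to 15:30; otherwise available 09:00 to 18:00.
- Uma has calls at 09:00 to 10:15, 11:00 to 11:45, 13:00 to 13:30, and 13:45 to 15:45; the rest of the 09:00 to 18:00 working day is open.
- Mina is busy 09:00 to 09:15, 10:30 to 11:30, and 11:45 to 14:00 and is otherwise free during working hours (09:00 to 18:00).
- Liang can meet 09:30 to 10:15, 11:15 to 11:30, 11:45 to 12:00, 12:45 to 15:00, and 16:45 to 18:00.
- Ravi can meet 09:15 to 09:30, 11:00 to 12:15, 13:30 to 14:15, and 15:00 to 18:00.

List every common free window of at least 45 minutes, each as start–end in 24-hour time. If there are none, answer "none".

Quinn free within 09:00–18:00: 09:00–13:00, 14:00–15:15, 15:30–18:00.
Uma free within 09:00–18:00: 10:15–11:00, 11:45–13:00, 13:30–13:45, 15:45–18:00.
Mina free within 09:00–18:00: 09:15–10:30, 11:30–11:45, 14:00–18:00.
Quinn ∩ Uma: 10:15–11:00, 11:45–13:00, 15:45–18:00.
Quinn ∩ Uma ∩ Mina: 10:15–10:30, 15:45–18:00.
Quinn ∩ Uma ∩ Mina ∩ Liang: 16:45–18:00.
Quinn ∩ Uma ∩ Mina ∩ Liang ∩ Ravi: 16:45–18:00.
Windows ≥ 45 min: 16:45–18:00.

16:45–18:00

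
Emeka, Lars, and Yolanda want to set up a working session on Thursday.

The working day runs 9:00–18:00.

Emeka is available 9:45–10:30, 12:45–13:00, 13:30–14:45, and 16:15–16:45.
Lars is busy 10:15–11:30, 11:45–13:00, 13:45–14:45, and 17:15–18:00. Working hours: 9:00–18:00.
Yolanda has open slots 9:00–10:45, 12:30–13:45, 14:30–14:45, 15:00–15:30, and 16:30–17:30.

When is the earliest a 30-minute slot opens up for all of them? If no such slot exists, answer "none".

09:45

Lars free within 09:00–18:00: 09:00–10:15, 11:30–11:45, 13:00–13:45, 14:45–17:15.
Emeka ∩ Lars: 09:45–10:15, 13:30–13:45, 16:15–16:45.
Emeka ∩ Lars ∩ Yolanda: 09:45–10:15, 13:30–13:45, 16:30–16:45.
Windows ≥ 30 min: 09:45–10:15.
Earliest such window starts at 09:45.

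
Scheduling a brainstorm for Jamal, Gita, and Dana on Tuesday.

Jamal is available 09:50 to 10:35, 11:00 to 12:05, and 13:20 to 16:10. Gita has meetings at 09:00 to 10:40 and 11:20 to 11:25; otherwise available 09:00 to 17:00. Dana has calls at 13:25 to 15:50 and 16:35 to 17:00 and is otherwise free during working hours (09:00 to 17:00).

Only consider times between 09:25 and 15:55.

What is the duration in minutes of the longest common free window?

Gita free within 09:00–17:00: 10:40–11:20, 11:25–17:00.
Dana free within 09:00–17:00: 09:00–13:25, 15:50–16:35.
Jamal ∩ Gita: 11:00–11:20, 11:25–12:05, 13:20–16:10.
Jamal ∩ Gita ∩ Dana: 11:00–11:20, 11:25–12:05, 13:20–13:25, 15:50–16:10.
Restricted to 09:25–15:55: 11:00–11:20, 11:25–12:05, 13:20–13:25, 15:50–15:55.
Common window lengths: 20, 40, 5, 5 min; longest is 40.

40 minutes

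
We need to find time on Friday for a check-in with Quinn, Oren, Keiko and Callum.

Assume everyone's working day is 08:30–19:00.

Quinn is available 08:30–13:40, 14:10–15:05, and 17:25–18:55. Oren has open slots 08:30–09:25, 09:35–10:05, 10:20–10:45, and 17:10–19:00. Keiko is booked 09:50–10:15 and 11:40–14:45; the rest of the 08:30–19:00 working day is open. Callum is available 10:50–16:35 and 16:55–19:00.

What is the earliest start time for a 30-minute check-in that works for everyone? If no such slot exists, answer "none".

17:25

Keiko free within 08:30–19:00: 08:30–09:50, 10:15–11:40, 14:45–19:00.
Quinn ∩ Oren: 08:30–09:25, 09:35–10:05, 10:20–10:45, 17:25–18:55.
Quinn ∩ Oren ∩ Keiko: 08:30–09:25, 09:35–09:50, 10:20–10:45, 17:25–18:55.
Quinn ∩ Oren ∩ Keiko ∩ Callum: 17:25–18:55.
Windows ≥ 30 min: 17:25–18:55.
Earliest such window starts at 17:25.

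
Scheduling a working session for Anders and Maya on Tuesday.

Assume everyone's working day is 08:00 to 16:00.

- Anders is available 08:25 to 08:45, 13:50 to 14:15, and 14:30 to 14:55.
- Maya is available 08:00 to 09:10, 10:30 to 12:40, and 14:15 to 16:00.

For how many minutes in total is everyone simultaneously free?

45 minutes

Anders ∩ Maya: 08:25–08:45, 14:30–14:55.
Total common minutes: 20 + 25 = 45.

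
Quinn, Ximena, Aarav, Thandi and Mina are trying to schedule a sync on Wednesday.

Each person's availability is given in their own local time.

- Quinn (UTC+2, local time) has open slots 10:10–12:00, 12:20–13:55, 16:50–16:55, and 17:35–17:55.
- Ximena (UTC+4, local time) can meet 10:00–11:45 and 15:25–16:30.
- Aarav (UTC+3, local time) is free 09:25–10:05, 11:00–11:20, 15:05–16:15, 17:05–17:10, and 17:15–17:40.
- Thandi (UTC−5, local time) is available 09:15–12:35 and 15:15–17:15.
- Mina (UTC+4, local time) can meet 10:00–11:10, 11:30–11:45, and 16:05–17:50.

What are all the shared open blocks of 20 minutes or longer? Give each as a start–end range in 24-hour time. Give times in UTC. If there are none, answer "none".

none

Quinn → UTC: 08:10–10:00, 10:20–11:55, 14:50–14:55, 15:35–15:55.
Ximena → UTC: 06:00–07:45, 11:25–12:30.
Aarav → UTC: 06:25–07:05, 08:00–08:20, 12:05–13:15, 14:05–14:10, 14:15–14:40.
Thandi → UTC: 14:15–17:35, 20:15–22:15.
Mina → UTC: 06:00–07:10, 07:30–07:45, 12:05–13:50.
Quinn ∩ Ximena: 11:25–11:55.
Quinn ∩ Ximena ∩ Aarav: (none).
Quinn ∩ Ximena ∩ Aarav ∩ Thandi: (none).
Quinn ∩ Ximena ∩ Aarav ∩ Thandi ∩ Mina: (none).
Windows ≥ 20 min: (none).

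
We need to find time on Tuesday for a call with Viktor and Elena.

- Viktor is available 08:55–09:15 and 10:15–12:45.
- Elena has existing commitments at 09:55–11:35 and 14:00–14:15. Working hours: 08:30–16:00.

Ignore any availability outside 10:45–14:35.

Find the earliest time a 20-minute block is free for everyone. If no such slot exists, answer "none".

11:35

Elena free within 08:30–16:00: 08:30–09:55, 11:35–14:00, 14:15–16:00.
Viktor ∩ Elena: 08:55–09:15, 11:35–12:45.
Restricted to 10:45–14:35: 11:35–12:45.
Windows ≥ 20 min: 11:35–12:45.
Earliest such window starts at 11:35.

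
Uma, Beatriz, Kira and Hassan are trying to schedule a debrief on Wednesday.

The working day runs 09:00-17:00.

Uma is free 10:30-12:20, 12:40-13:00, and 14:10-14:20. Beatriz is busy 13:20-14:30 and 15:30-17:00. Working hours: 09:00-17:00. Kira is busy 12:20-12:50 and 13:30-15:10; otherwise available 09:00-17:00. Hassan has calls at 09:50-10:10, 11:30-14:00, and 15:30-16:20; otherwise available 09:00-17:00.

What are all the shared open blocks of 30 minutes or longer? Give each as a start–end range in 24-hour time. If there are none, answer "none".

Beatriz free within 09:00–17:00: 09:00–13:20, 14:30–15:30.
Kira free within 09:00–17:00: 09:00–12:20, 12:50–13:30, 15:10–17:00.
Hassan free within 09:00–17:00: 09:00–09:50, 10:10–11:30, 14:00–15:30, 16:20–17:00.
Uma ∩ Beatriz: 10:30–12:20, 12:40–13:00.
Uma ∩ Beatriz ∩ Kira: 10:30–12:20, 12:50–13:00.
Uma ∩ Beatriz ∩ Kira ∩ Hassan: 10:30–11:30.
Windows ≥ 30 min: 10:30–11:30.

10:30–11:30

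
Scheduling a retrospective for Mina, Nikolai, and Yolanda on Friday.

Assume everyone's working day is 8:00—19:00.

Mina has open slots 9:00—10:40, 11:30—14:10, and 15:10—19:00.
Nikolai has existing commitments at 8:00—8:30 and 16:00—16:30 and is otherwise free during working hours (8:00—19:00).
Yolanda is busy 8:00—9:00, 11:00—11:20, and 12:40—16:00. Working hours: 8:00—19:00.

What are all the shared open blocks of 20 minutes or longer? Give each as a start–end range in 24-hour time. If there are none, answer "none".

Nikolai free within 08:00–19:00: 08:30–16:00, 16:30–19:00.
Yolanda free within 08:00–19:00: 09:00–11:00, 11:20–12:40, 16:00–19:00.
Mina ∩ Nikolai: 09:00–10:40, 11:30–14:10, 15:10–16:00, 16:30–19:00.
Mina ∩ Nikolai ∩ Yolanda: 09:00–10:40, 11:30–12:40, 16:30–19:00.
Windows ≥ 20 min: 09:00–10:40, 11:30–12:40, 16:30–19:00.

09:00–10:40, 11:30–12:40, 16:30–19:00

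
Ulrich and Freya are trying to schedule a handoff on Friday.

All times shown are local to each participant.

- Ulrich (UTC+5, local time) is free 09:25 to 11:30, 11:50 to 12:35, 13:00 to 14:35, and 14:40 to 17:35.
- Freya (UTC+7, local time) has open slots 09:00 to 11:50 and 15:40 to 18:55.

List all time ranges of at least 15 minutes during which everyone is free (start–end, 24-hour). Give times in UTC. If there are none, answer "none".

Ulrich → UTC: 04:25–06:30, 06:50–07:35, 08:00–09:35, 09:40–12:35.
Freya → UTC: 02:00–04:50, 08:40–11:55.
Ulrich ∩ Freya: 04:25–04:50, 08:40–09:35, 09:40–11:55.
Windows ≥ 15 min: 04:25–04:50, 08:40–09:35, 09:40–11:55.

04:25–04:50, 08:40–09:35, 09:40–11:55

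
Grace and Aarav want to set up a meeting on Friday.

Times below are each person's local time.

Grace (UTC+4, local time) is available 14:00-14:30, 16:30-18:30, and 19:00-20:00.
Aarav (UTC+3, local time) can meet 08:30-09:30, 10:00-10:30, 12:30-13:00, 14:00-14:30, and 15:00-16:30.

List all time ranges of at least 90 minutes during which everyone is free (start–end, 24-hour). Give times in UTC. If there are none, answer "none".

Grace → UTC: 10:00–10:30, 12:30–14:30, 15:00–16:00.
Aarav → UTC: 05:30–06:30, 07:00–07:30, 09:30–10:00, 11:00–11:30, 12:00–13:30.
Grace ∩ Aarav: 12:30–13:30.
Windows ≥ 90 min: (none).

none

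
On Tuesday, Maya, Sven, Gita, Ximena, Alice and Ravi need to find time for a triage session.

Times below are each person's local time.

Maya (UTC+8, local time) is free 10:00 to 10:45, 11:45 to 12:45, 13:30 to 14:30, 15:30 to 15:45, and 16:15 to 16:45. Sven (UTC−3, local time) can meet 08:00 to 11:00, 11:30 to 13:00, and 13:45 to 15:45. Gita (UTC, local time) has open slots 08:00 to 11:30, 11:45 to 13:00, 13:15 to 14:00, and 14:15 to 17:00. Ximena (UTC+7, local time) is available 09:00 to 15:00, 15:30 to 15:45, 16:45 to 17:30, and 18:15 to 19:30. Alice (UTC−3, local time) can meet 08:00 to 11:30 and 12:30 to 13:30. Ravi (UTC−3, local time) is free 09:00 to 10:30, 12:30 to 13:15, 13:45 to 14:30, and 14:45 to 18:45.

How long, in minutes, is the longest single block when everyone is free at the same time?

Maya → UTC: 02:00–02:45, 03:45–04:45, 05:30–06:30, 07:30–07:45, 08:15–08:45.
Sven → UTC: 11:00–14:00, 14:30–16:00, 16:45–18:45.
Gita → UTC: 08:00–11:30, 11:45–13:00, 13:15–14:00, 14:15–17:00.
Ximena → UTC: 02:00–08:00, 08:30–08:45, 09:45–10:30, 11:15–12:30.
Alice → UTC: 11:00–14:30, 15:30–16:30.
Ravi → UTC: 12:00–13:30, 15:30–16:15, 16:45–17:30, 17:45–21:45.
Maya ∩ Sven: (none).
Maya ∩ Sven ∩ Gita: (none).
Maya ∩ Sven ∩ Gita ∩ Ximena: (none).
Maya ∩ Sven ∩ Gita ∩ Ximena ∩ Alice: (none).
Maya ∩ Sven ∩ Gita ∩ Ximena ∩ Alice ∩ Ravi: (none).
No common window.

0 minutes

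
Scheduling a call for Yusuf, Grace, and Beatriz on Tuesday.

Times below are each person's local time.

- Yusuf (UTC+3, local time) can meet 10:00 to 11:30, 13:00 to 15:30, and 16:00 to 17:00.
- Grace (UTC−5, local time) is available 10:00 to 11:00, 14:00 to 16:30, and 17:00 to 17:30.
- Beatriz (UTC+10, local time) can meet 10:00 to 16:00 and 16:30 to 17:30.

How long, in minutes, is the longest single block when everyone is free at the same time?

Yusuf → UTC: 07:00–08:30, 10:00–12:30, 13:00–14:00.
Grace → UTC: 15:00–16:00, 19:00–21:30, 22:00–22:30.
Beatriz → UTC: 00:00–06:00, 06:30–07:30.
Yusuf ∩ Grace: (none).
Yusuf ∩ Grace ∩ Beatriz: (none).
No common window.

0 minutes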